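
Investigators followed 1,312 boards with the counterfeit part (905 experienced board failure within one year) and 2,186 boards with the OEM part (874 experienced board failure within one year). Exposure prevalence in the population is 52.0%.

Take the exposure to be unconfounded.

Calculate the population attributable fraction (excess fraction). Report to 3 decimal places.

p₁ = P(outcome | exposed) = 905/1312 = 0.68979
p₀ = P(outcome | unexposed) = 874/2186 = 0.39982
Overall risk P(Y=1) = π·p₁ + (1−π)·p₀ = 0.52×0.68979 + 0.48×0.39982 = 0.5506.
Under exogeneity, PAF = [P(Y=1) − p₀] / P(Y=1).
PAF = (0.5506 − 0.39982) / 0.5506 ≈ 0.2739

PAF ≈ 0.274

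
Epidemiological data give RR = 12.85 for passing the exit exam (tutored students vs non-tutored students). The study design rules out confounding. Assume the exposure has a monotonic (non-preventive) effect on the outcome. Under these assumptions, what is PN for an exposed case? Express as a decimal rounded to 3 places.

Under exogeneity and monotonicity, PN = (RR − 1) / RR = 1 − 1/RR.
PN = (12.85 − 1) / 12.85 = 11.85 / 12.85 ≈ 0.9222

PN ≈ 0.922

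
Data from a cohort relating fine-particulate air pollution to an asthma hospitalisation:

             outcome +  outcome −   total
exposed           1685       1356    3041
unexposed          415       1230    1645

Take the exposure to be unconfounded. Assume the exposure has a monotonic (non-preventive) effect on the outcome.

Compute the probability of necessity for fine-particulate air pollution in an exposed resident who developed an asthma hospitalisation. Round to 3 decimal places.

p₁ = P(outcome | exposed) = 1685/3041 = 0.55409
p₀ = P(outcome | unexposed) = 415/1645 = 0.25228
Under exogeneity and monotonicity, PN = (p₁ − p₀)/p₁.
PN = (0.55409 − 0.25228) / 0.55409 ≈ 0.5447

PN ≈ 0.545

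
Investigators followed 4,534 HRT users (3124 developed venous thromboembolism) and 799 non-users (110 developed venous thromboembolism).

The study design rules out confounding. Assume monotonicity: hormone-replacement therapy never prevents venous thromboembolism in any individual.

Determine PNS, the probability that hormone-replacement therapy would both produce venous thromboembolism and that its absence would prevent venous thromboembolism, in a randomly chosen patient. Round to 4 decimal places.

PNS ≈ 0.5513

p₁ = P(outcome | exposed) = 3124/4534 = 0.68902
p₀ = P(outcome | unexposed) = 110/799 = 0.13767
Under exogeneity and monotonicity, PNS = p₁ − p₀.
PNS = 0.68902 − 0.13767 = 0.55134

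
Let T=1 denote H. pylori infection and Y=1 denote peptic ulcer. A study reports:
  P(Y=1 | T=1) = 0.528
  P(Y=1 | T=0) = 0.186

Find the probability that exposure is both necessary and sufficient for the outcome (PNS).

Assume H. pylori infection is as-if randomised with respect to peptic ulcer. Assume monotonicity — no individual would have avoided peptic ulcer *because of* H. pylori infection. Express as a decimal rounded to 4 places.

Let p₁ = 0.528, p₀ = 0.186.
Under exogeneity and monotonicity, PNS = p₁ − p₀.
PNS = 0.528 − 0.186 = 0.342

PNS ≈ 0.3420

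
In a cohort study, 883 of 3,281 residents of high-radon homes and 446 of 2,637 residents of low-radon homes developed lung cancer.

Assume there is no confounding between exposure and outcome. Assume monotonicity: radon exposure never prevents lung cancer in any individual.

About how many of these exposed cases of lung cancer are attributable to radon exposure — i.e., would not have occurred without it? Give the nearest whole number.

about 328 cases

p₁ = P(outcome | exposed) = 883/3281 = 0.26913
p₀ = P(outcome | unexposed) = 446/2637 = 0.16913
PN = (p₁ − p₀)/p₁ = (0.26913 − 0.16913) / 0.26913 ≈ 0.37155.
Attributable cases ≈ PN × (exposed cases) = 0.37155 × 883 ≈ 328.08.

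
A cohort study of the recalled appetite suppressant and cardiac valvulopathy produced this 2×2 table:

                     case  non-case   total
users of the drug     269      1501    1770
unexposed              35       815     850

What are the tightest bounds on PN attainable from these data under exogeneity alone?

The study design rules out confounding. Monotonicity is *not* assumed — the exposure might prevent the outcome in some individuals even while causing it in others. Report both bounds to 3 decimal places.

p₁ = P(outcome | exposed) = 269/1770 = 0.15198
p₀ = P(outcome | unexposed) = 35/850 = 0.041176
Under exogeneity alone the bounds on PN are max{0,(p₁−p₀)/p₁} ≤ PN ≤ min{1,(1−p₀)/p₁}.
  lower = (p₁ − p₀)/p₁ = 0.1108 / 0.15198 ≈ 0.7291
  upper = min{1, (1 − p₀)/p₁} = 0.95882 / 0.15198 ≈ 6.3090 → capped at 1

0.729 ≤ PN ≤ 1.000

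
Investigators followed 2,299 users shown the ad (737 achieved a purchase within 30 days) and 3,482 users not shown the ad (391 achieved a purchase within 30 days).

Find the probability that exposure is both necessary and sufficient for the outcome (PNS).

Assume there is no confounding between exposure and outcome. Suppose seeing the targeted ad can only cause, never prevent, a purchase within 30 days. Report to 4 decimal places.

p₁ = P(outcome | exposed) = 737/2299 = 0.32057
p₀ = P(outcome | unexposed) = 391/3482 = 0.11229
Under exogeneity and monotonicity, PNS = p₁ − p₀.
PNS = 0.32057 − 0.11229 = 0.20828

PNS ≈ 0.2083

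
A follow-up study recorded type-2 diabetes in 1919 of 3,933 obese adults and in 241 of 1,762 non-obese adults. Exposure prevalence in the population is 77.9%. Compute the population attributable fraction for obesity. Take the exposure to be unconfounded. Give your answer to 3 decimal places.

PAF ≈ 0.667

p₁ = P(outcome | exposed) = 1919/3933 = 0.48792
p₀ = P(outcome | unexposed) = 241/1762 = 0.13678
Overall risk P(Y=1) = π·p₁ + (1−π)·p₀ = 0.779×0.48792 + 0.221×0.13678 = 0.41032.
Under exogeneity, PAF = [P(Y=1) − p₀] / P(Y=1).
PAF = (0.41032 − 0.13678) / 0.41032 ≈ 0.6667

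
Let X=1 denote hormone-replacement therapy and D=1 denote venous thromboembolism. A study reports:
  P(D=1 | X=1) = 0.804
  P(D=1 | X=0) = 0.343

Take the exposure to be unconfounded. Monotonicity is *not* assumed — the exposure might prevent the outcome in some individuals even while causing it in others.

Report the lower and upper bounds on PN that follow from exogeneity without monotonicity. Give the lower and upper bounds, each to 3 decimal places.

0.573 ≤ PN ≤ 0.817

Let p₁ = 0.804, p₀ = 0.343.
Under exogeneity alone the bounds on PN are max{0,(p₁−p₀)/p₁} ≤ PN ≤ min{1,(1−p₀)/p₁}.
  lower = (p₁ − p₀)/p₁ = 0.461 / 0.804 ≈ 0.5734
  upper = min{1, (1 − p₀)/p₁} = 0.657 / 0.804 ≈ 0.8172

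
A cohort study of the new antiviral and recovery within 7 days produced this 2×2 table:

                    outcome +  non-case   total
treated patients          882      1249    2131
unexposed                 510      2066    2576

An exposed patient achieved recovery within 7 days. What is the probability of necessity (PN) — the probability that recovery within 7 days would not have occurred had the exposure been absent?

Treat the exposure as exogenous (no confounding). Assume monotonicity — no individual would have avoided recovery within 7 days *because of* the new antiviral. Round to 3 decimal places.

p₁ = P(outcome | exposed) = 882/2131 = 0.41389
p₀ = P(outcome | unexposed) = 510/2576 = 0.19798
Under exogeneity and monotonicity, PN = (p₁ − p₀)/p₁.
PN = (0.41389 − 0.19798) / 0.41389 ≈ 0.5217

PN ≈ 0.522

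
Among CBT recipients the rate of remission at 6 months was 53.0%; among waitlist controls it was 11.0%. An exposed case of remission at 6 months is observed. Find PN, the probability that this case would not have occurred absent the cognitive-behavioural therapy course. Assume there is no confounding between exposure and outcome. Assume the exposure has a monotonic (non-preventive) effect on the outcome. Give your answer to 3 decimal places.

PN ≈ 0.792

p₁ = 0.53, p₀ = 0.11.
Under exogeneity and monotonicity, PN = (p₁ − p₀) / p₁.
PN = (0.53 − 0.11) / 0.53 = 0.42 / 0.53 ≈ 0.7925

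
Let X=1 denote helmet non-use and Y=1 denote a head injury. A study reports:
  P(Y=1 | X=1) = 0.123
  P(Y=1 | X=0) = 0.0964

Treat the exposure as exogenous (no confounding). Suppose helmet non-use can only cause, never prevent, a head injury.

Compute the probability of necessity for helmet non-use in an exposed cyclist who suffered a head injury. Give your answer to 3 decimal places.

Let p₁ = 0.123, p₀ = 0.0964.
Under exogeneity and monotonicity, PN = (p₁ − p₀) / p₁.
PN = (0.123 − 0.0964) / 0.123 = 0.0266 / 0.123 ≈ 0.2163

PN ≈ 0.216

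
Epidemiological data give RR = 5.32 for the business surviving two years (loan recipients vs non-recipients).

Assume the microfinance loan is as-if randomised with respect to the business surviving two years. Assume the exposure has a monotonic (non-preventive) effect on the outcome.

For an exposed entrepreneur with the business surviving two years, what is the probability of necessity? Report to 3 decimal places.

PN ≈ 0.812

Under exogeneity and monotonicity, PN = (RR − 1) / RR = 1 − 1/RR.
PN = (5.32 − 1) / 5.32 = 4.32 / 5.32 ≈ 0.8120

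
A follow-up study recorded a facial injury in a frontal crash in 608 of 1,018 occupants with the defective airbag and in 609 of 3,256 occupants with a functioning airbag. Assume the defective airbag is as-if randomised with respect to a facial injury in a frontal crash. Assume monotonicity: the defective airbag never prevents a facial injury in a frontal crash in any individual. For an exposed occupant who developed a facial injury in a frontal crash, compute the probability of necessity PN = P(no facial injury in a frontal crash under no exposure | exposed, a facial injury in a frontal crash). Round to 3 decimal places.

PN ≈ 0.687

p₁ = P(outcome | exposed) = 608/1018 = 0.59725
p₀ = P(outcome | unexposed) = 609/3256 = 0.18704
Under exogeneity and monotonicity, PN = (p₁ − p₀) / p₁.
PN = (0.59725 − 0.18704) / 0.59725 = 0.41021 / 0.59725 ≈ 0.6868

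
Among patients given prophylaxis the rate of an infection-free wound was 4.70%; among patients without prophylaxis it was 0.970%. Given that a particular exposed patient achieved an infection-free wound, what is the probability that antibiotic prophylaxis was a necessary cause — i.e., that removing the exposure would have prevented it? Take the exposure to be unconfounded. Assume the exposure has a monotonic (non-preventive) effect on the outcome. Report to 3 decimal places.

PN ≈ 0.794

p₁ = 0.047, p₀ = 0.0097.
Under exogeneity and monotonicity, PN = (p₁ − p₀) / p₁.
PN = (0.047 − 0.0097) / 0.047 = 0.0373 / 0.047 ≈ 0.7936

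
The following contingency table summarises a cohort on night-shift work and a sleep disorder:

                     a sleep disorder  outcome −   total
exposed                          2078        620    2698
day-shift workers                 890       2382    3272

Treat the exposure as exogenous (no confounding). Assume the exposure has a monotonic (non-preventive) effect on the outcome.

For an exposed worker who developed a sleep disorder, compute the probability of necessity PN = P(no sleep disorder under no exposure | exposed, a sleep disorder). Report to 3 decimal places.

PN ≈ 0.647

p₁ = P(outcome | exposed) = 2078/2698 = 0.7702
p₀ = P(outcome | unexposed) = 890/3272 = 0.272
Under exogeneity and monotonicity, PN = (p₁ − p₀)/p₁.
PN = (0.7702 − 0.272) / 0.7702 ≈ 0.6468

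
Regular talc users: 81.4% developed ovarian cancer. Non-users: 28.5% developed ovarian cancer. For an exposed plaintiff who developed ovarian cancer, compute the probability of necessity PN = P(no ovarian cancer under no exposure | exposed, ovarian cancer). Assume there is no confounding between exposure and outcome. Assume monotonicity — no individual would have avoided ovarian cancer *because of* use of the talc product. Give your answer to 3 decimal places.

p₁ = 0.814, p₀ = 0.285.
Under exogeneity and monotonicity, PN = (p₁ − p₀) / p₁.
PN = (0.814 − 0.285) / 0.814 = 0.529 / 0.814 ≈ 0.6499

PN ≈ 0.650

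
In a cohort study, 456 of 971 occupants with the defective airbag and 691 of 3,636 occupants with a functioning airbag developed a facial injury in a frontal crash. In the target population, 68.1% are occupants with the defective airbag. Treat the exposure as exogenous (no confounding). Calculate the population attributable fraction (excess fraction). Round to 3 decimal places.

PAF ≈ 0.500

p₁ = P(outcome | exposed) = 456/971 = 0.46962
p₀ = P(outcome | unexposed) = 691/3636 = 0.19004
Overall risk P(Y=1) = π·p₁ + (1−π)·p₀ = 0.681×0.46962 + 0.319×0.19004 = 0.38043.
Under exogeneity, PAF = [P(Y=1) − p₀] / P(Y=1).
PAF = (0.38043 − 0.19004) / 0.38043 ≈ 0.5005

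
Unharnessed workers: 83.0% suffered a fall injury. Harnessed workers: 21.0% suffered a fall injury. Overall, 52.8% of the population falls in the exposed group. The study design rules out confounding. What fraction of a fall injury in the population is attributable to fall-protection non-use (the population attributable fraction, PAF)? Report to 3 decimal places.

p₁ = 0.83, p₀ = 0.21.
Overall risk P(Y=1) = π·p₁ + (1−π)·p₀ = 0.528×0.83 + 0.472×0.21 = 0.53736.
Under exogeneity, PAF = [P(Y=1) − p₀] / P(Y=1).
PAF = (0.53736 − 0.21) / 0.53736 ≈ 0.6092

PAF ≈ 0.609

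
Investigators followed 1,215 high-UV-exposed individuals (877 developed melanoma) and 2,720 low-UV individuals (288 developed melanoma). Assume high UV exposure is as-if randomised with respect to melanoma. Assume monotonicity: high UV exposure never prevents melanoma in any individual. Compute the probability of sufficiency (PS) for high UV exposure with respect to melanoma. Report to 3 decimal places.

p₁ = P(outcome | exposed) = 877/1215 = 0.72181
p₀ = P(outcome | unexposed) = 288/2720 = 0.10588
Under exogeneity and monotonicity, PS = (p₁ − p₀) / (1 − p₀).
PS = (0.72181 − 0.10588) / (1 − 0.10588) = 0.61593 / 0.89412 ≈ 0.6889

PS ≈ 0.689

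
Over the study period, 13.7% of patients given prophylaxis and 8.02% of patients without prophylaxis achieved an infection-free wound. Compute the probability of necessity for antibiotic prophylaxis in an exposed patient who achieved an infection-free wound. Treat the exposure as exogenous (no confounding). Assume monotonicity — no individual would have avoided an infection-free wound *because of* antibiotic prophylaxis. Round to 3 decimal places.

p₁ = 0.137, p₀ = 0.0802.
Under exogeneity and monotonicity, PN = (p₁ − p₀) / p₁.
PN = (0.137 − 0.0802) / 0.137 = 0.0568 / 0.137 ≈ 0.4146

PN ≈ 0.415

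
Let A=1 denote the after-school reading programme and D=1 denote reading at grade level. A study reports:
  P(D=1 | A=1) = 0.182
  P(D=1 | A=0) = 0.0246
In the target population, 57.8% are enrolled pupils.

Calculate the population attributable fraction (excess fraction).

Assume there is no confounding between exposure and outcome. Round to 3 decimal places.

PAF ≈ 0.787

Let p₁ = 0.182, p₀ = 0.0246.
Overall risk P(Y=1) = π·p₁ + (1−π)·p₀ = 0.578×0.182 + 0.422×0.0246 = 0.11558.
Under exogeneity, PAF = [P(Y=1) − p₀] / P(Y=1).
PAF = (0.11558 − 0.0246) / 0.11558 ≈ 0.7872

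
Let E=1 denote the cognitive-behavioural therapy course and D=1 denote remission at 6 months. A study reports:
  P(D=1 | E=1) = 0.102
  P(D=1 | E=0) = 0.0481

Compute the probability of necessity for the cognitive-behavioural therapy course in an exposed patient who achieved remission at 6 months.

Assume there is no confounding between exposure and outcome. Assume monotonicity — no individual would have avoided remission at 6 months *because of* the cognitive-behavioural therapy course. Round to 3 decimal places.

PN ≈ 0.528

Let p₁ = 0.102, p₀ = 0.0481.
Under exogeneity and monotonicity, PN = (p₁ − p₀) / p₁.
PN = (0.102 − 0.0481) / 0.102 = 0.0539 / 0.102 ≈ 0.5284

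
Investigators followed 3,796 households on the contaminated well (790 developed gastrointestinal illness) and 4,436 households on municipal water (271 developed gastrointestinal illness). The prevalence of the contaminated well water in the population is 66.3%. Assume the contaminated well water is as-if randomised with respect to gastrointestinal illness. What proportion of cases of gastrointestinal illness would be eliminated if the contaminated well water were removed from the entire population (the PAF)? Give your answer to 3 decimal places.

PAF ≈ 0.615

p₁ = P(outcome | exposed) = 790/3796 = 0.20811
p₀ = P(outcome | unexposed) = 271/4436 = 0.061091
Overall risk P(Y=1) = π·p₁ + (1−π)·p₀ = 0.663×0.20811 + 0.337×0.061091 = 0.15857.
Under exogeneity, PAF = [P(Y=1) − p₀] / P(Y=1).
PAF = (0.15857 − 0.061091) / 0.15857 ≈ 0.6147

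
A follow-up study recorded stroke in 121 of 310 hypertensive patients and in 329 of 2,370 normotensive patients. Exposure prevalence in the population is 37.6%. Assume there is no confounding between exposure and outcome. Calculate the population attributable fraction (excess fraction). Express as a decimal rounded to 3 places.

p₁ = P(outcome | exposed) = 121/310 = 0.39032
p₀ = P(outcome | unexposed) = 329/2370 = 0.13882
Overall risk P(Y=1) = π·p₁ + (1−π)·p₀ = 0.376×0.39032 + 0.624×0.13882 = 0.23338.
Under exogeneity, PAF = [P(Y=1) − p₀] / P(Y=1).
PAF = (0.23338 − 0.13882) / 0.23338 ≈ 0.4052

PAF ≈ 0.405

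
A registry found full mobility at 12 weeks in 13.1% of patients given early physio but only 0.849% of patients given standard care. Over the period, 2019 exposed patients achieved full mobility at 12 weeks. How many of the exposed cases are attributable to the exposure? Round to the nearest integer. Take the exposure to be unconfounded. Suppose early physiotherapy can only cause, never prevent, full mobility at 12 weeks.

about 1888 cases

p₁ = 0.131, p₀ = 0.00849.
PN = (p₁ − p₀)/p₁ = (0.131 − 0.00849) / 0.131 ≈ 0.93519.
Attributable cases ≈ PN × (exposed cases) = 0.93519 × 2019 ≈ 1888.15.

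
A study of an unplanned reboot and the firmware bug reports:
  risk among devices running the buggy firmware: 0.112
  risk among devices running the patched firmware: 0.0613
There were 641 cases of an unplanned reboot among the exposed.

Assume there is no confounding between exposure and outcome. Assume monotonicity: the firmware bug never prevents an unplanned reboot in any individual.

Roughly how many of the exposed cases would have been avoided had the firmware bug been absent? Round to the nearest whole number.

Let p₁ = 0.112, p₀ = 0.0613.
PN = (p₁ − p₀)/p₁ = (0.112 − 0.0613) / 0.112 ≈ 0.45268.
Attributable cases ≈ PN × (exposed cases) = 0.45268 × 641 ≈ 290.17.

about 290 cases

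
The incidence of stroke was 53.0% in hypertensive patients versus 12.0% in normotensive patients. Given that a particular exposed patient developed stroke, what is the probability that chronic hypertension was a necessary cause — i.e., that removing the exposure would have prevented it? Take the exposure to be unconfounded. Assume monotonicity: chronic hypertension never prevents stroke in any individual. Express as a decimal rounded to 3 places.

p₁ = 0.53, p₀ = 0.12.
Under exogeneity and monotonicity, PN = (p₁ − p₀) / p₁.
PN = (0.53 − 0.12) / 0.53 = 0.41 / 0.53 ≈ 0.7736

PN ≈ 0.774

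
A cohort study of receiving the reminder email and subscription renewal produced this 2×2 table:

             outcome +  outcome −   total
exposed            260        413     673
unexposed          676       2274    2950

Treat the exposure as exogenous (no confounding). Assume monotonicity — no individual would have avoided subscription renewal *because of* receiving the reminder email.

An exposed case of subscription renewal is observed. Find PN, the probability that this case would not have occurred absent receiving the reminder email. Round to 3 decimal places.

p₁ = P(outcome | exposed) = 260/673 = 0.38633
p₀ = P(outcome | unexposed) = 676/2950 = 0.22915
Under exogeneity and monotonicity, PN = (p₁ − p₀)/p₁.
PN = (0.38633 − 0.22915) / 0.38633 ≈ 0.4068

PN ≈ 0.407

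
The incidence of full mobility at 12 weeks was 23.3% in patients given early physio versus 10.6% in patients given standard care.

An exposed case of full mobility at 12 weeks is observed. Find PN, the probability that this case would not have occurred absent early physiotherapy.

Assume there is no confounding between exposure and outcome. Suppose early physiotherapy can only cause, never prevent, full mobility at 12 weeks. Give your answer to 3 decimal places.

p₁ = 0.233, p₀ = 0.106.
Under exogeneity and monotonicity, PN = (p₁ − p₀) / p₁.
PN = (0.233 − 0.106) / 0.233 = 0.127 / 0.233 ≈ 0.5451

PN ≈ 0.545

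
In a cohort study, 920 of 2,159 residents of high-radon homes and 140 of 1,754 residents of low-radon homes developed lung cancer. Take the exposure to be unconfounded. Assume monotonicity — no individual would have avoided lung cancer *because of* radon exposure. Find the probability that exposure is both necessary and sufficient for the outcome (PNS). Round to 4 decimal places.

PNS ≈ 0.3463

p₁ = P(outcome | exposed) = 920/2159 = 0.42612
p₀ = P(outcome | unexposed) = 140/1754 = 0.079818
Under exogeneity and monotonicity, PNS = p₁ − p₀.
PNS = 0.42612 − 0.079818 = 0.34631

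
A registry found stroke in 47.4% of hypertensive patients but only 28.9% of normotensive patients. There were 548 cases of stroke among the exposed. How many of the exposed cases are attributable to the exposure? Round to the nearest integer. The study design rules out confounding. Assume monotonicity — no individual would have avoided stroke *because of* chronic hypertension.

about 214 cases

p₁ = 0.474, p₀ = 0.289.
PN = (p₁ − p₀)/p₁ = (0.474 − 0.289) / 0.474 ≈ 0.39030.
Attributable cases ≈ PN × (exposed cases) = 0.39030 × 548 ≈ 213.88.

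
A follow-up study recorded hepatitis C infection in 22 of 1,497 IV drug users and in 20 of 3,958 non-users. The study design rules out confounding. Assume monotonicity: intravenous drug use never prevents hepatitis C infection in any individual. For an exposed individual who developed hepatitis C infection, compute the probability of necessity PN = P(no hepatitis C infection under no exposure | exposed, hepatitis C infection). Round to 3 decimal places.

PN ≈ 0.656

p₁ = P(outcome | exposed) = 22/1497 = 0.014696
p₀ = P(outcome | unexposed) = 20/3958 = 0.0050531
Under exogeneity and monotonicity, PN = (p₁ − p₀) / p₁.
PN = (0.014696 − 0.0050531) / 0.014696 = 0.009643 / 0.014696 ≈ 0.6562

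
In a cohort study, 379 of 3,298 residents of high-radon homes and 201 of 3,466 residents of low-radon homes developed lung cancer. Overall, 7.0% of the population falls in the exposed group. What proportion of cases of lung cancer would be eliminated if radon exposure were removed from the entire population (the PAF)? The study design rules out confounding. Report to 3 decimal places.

p₁ = P(outcome | exposed) = 379/3298 = 0.11492
p₀ = P(outcome | unexposed) = 201/3466 = 0.057992
Overall risk P(Y=1) = π·p₁ + (1−π)·p₀ = 0.07×0.11492 + 0.93×0.057992 = 0.061977.
Under exogeneity, PAF = [P(Y=1) − p₀] / P(Y=1).
PAF = (0.061977 − 0.057992) / 0.061977 ≈ 0.0643

PAF ≈ 0.064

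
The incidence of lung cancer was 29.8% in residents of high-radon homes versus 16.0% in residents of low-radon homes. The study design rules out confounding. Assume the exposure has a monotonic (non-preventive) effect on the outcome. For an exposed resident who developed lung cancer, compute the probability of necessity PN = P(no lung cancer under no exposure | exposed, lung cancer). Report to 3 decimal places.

PN ≈ 0.463

p₁ = 0.298, p₀ = 0.16.
Under exogeneity and monotonicity, PN = (p₁ − p₀) / p₁.
PN = (0.298 − 0.16) / 0.298 = 0.138 / 0.298 ≈ 0.4631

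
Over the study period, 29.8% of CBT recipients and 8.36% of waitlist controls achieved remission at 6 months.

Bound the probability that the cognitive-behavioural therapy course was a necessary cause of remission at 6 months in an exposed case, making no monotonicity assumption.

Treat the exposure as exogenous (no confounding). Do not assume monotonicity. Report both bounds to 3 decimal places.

0.719 ≤ PN ≤ 1.000

p₁ = 0.298, p₀ = 0.0836.
Under exogeneity alone the bounds on PN are max{0,(p₁−p₀)/p₁} ≤ PN ≤ min{1,(1−p₀)/p₁}.
  lower = (p₁ − p₀)/p₁ = 0.2144 / 0.298 ≈ 0.7195
  upper = min{1, (1 − p₀)/p₁} = 0.9164 / 0.298 ≈ 3.0752 → capped at 1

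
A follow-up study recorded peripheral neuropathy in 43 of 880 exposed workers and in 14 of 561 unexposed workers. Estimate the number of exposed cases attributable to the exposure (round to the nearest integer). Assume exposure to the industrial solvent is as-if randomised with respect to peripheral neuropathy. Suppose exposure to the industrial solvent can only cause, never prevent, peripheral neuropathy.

p₁ = P(outcome | exposed) = 43/880 = 0.048864
p₀ = P(outcome | unexposed) = 14/561 = 0.024955
PN = (p₁ − p₀)/p₁ = (0.048864 − 0.024955) / 0.048864 ≈ 0.48928.
Attributable cases ≈ PN × (exposed cases) = 0.48928 × 43 ≈ 21.04.

about 21 cases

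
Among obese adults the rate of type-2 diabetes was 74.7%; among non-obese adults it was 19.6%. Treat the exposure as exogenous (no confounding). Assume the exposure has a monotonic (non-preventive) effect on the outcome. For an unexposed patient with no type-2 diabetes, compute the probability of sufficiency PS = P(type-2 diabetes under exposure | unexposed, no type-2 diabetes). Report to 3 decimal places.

PS ≈ 0.685

p₁ = 0.747, p₀ = 0.196.
Under exogeneity and monotonicity, PS = (p₁ − p₀) / (1 − p₀).
PS = (0.747 − 0.196) / (1 − 0.196) = 0.551 / 0.804 ≈ 0.6853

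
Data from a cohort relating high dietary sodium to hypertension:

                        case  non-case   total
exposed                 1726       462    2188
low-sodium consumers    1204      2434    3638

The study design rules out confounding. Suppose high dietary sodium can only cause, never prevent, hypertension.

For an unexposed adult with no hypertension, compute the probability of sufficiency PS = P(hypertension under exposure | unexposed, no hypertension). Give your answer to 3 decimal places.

p₁ = P(outcome | exposed) = 1726/2188 = 0.78885
p₀ = P(outcome | unexposed) = 1204/3638 = 0.33095
Under exogeneity and monotonicity, PS = (p₁ − p₀) / (1 − p₀).
PS = (0.78885 − 0.33095) / (1 − 0.33095) = 0.4579 / 0.66905 ≈ 0.6844

PS ≈ 0.684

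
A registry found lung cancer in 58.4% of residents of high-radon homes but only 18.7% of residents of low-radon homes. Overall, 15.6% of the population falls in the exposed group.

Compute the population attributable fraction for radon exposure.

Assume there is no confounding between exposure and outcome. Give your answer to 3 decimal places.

PAF ≈ 0.249

p₁ = 0.584, p₀ = 0.187.
Overall risk P(Y=1) = π·p₁ + (1−π)·p₀ = 0.156×0.584 + 0.844×0.187 = 0.24893.
Under exogeneity, PAF = [P(Y=1) − p₀] / P(Y=1).
PAF = (0.24893 − 0.187) / 0.24893 ≈ 0.2488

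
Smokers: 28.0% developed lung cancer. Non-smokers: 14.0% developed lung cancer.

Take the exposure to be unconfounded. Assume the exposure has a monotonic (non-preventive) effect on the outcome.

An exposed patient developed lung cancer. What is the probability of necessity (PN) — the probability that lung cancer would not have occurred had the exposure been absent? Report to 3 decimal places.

p₁ = 0.28, p₀ = 0.14.
Under exogeneity and monotonicity, PN = (p₁ − p₀) / p₁.
PN = (0.28 − 0.14) / 0.28 = 0.14 / 0.28 ≈ 0.5000

PN ≈ 0.500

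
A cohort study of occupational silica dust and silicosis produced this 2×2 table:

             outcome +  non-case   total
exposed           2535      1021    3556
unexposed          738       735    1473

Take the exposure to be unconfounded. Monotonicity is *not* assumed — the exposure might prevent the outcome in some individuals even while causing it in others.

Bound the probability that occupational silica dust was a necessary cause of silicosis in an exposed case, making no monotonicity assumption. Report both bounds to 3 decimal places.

0.297 ≤ PN ≤ 0.700

p₁ = P(outcome | exposed) = 2535/3556 = 0.71288
p₀ = P(outcome | unexposed) = 738/1473 = 0.50102
Under exogeneity alone the bounds on PN are max{0,(p₁−p₀)/p₁} ≤ PN ≤ min{1,(1−p₀)/p₁}.
  lower = (p₁ − p₀)/p₁ = 0.21186 / 0.71288 ≈ 0.2972
  upper = min{1, (1 − p₀)/p₁} = 0.49898 / 0.71288 ≈ 0.7000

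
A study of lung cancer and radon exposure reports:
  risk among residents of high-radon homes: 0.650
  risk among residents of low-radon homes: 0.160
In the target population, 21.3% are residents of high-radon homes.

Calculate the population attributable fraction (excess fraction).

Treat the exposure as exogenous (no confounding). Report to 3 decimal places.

Let p₁ = 0.65, p₀ = 0.16.
Overall risk P(Y=1) = π·p₁ + (1−π)·p₀ = 0.213×0.65 + 0.787×0.16 = 0.26437.
Under exogeneity, PAF = [P(Y=1) − p₀] / P(Y=1).
PAF = (0.26437 − 0.16) / 0.26437 ≈ 0.3948

PAF ≈ 0.395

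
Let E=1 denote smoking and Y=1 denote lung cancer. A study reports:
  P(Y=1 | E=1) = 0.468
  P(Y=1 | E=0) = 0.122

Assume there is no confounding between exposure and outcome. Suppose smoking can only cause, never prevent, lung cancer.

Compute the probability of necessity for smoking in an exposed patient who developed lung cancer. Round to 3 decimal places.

Let p₁ = 0.468, p₀ = 0.122.
Under exogeneity and monotonicity, PN = (p₁ − p₀) / p₁.
PN = (0.468 − 0.122) / 0.468 = 0.346 / 0.468 ≈ 0.7393

PN ≈ 0.739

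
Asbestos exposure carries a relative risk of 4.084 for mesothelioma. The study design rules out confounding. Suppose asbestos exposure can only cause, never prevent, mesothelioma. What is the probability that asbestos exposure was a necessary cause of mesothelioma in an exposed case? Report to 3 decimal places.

Under exogeneity and monotonicity, PN = (RR − 1) / RR = 1 − 1/RR.
PN = (4.084 − 1) / 4.084 = 3.084 / 4.084 ≈ 0.7551

PN ≈ 0.755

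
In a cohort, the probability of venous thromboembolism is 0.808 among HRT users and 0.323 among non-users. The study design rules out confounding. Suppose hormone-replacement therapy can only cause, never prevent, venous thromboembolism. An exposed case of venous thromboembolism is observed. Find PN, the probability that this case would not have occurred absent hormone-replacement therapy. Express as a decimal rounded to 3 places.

Let p₁ = 0.808, p₀ = 0.323.
Under exogeneity and monotonicity, PN = (p₁ − p₀) / p₁.
PN = (0.808 − 0.323) / 0.808 = 0.485 / 0.808 ≈ 0.6002

PN ≈ 0.600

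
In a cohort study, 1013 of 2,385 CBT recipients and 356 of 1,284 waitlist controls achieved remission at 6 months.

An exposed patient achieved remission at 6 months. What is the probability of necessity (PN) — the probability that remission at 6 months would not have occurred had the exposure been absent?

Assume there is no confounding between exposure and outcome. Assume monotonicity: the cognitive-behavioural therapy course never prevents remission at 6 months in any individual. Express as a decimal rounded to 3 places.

PN ≈ 0.347

p₁ = P(outcome | exposed) = 1013/2385 = 0.42474
p₀ = P(outcome | unexposed) = 356/1284 = 0.27726
Under exogeneity and monotonicity, PN = (p₁ − p₀) / p₁.
PN = (0.42474 − 0.27726) / 0.42474 = 0.14748 / 0.42474 ≈ 0.3472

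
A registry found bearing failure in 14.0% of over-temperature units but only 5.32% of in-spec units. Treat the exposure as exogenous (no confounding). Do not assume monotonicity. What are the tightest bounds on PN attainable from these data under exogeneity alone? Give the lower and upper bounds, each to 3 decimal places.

0.620 ≤ PN ≤ 1.000

p₁ = 0.14, p₀ = 0.0532.
Under exogeneity alone the bounds on PN are max{0,(p₁−p₀)/p₁} ≤ PN ≤ min{1,(1−p₀)/p₁}.
  lower = (p₁ − p₀)/p₁ = 0.0868 / 0.14 ≈ 0.6200
  upper = min{1, (1 − p₀)/p₁} = 0.9468 / 0.14 ≈ 6.7629 → capped at 1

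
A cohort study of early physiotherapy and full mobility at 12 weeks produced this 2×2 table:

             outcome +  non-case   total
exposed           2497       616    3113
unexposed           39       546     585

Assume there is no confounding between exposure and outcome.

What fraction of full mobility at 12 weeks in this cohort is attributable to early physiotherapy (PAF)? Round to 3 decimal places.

PAF ≈ 0.903

p₁ = P(outcome | exposed) = 2497/3113 = 0.80212
p₀ = P(outcome | unexposed) = 39/585 = 0.066667
Exposure prevalence π = 3113/3698 = 0.84181; overall risk P(Y=1) = 0.68578.
Under exogeneity, PAF = [P(Y=1) − p₀]/P(Y=1).
PAF = (0.68578 − 0.066667) / 0.68578 ≈ 0.9028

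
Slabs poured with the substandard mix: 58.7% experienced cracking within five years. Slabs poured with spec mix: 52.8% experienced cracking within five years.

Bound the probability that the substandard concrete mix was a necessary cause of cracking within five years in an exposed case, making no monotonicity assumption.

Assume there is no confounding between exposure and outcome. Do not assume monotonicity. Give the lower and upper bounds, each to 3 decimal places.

p₁ = 0.587, p₀ = 0.528.
Under exogeneity alone the bounds on PN are max{0,(p₁−p₀)/p₁} ≤ PN ≤ min{1,(1−p₀)/p₁}.
  lower = (p₁ − p₀)/p₁ = 0.059 / 0.587 ≈ 0.1005
  upper = min{1, (1 − p₀)/p₁} = 0.472 / 0.587 ≈ 0.8041

0.101 ≤ PN ≤ 0.804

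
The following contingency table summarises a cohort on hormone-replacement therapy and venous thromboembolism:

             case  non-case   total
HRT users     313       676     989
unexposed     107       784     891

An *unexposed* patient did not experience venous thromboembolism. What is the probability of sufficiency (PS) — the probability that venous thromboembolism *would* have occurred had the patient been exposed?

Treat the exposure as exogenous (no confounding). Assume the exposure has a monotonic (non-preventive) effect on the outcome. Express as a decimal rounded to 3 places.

p₁ = P(outcome | exposed) = 313/989 = 0.31648
p₀ = P(outcome | unexposed) = 107/891 = 0.12009
Under exogeneity and monotonicity, PS = (p₁ − p₀) / (1 − p₀).
PS = (0.31648 − 0.12009) / (1 − 0.12009) = 0.19639 / 0.87991 ≈ 0.2232

PS ≈ 0.223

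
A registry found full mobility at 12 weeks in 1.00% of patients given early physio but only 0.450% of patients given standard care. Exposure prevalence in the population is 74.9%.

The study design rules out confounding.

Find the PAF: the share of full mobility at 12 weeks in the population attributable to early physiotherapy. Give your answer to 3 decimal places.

p₁ = 0.01, p₀ = 0.0045.
Overall risk P(Y=1) = π·p₁ + (1−π)·p₀ = 0.749×0.01 + 0.251×0.0045 = 0.0086195.
Under exogeneity, PAF = [P(Y=1) − p₀] / P(Y=1).
PAF = (0.0086195 − 0.0045) / 0.0086195 ≈ 0.4779

PAF ≈ 0.478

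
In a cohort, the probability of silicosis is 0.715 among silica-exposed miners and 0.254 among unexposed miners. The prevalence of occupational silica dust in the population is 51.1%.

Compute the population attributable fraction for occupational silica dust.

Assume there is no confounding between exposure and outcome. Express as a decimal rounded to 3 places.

Let p₁ = 0.715, p₀ = 0.254.
Overall risk P(Y=1) = π·p₁ + (1−π)·p₀ = 0.511×0.715 + 0.489×0.254 = 0.48957.
Under exogeneity, PAF = [P(Y=1) − p₀] / P(Y=1).
PAF = (0.48957 − 0.254) / 0.48957 ≈ 0.4812

PAF ≈ 0.481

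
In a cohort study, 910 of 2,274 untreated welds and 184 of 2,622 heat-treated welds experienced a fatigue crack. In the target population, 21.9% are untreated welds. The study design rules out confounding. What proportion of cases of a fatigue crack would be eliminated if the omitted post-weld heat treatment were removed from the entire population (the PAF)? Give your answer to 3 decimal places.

p₁ = P(outcome | exposed) = 910/2274 = 0.40018
p₀ = P(outcome | unexposed) = 184/2622 = 0.070175
Overall risk P(Y=1) = π·p₁ + (1−π)·p₀ = 0.219×0.40018 + 0.781×0.070175 = 0.14245.
Under exogeneity, PAF = [P(Y=1) − p₀] / P(Y=1).
PAF = (0.14245 − 0.070175) / 0.14245 ≈ 0.5074

PAF ≈ 0.507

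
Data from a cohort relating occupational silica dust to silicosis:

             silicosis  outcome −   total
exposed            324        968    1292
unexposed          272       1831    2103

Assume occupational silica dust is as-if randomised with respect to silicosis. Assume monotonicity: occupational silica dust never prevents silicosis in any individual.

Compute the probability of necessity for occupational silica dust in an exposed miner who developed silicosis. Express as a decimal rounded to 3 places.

p₁ = P(outcome | exposed) = 324/1292 = 0.25077
p₀ = P(outcome | unexposed) = 272/2103 = 0.12934
Under exogeneity and monotonicity, PN = (p₁ − p₀) / p₁.
PN = (0.25077 − 0.12934) / 0.25077 = 0.12143 / 0.25077 ≈ 0.4842

PN ≈ 0.484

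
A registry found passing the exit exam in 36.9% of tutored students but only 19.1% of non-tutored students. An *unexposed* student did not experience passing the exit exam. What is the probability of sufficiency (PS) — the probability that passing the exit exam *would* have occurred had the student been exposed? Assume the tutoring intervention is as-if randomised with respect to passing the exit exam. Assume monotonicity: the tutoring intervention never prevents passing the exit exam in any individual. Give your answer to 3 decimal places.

PS ≈ 0.220

p₁ = 0.369, p₀ = 0.191.
Under exogeneity and monotonicity, PS = (p₁ − p₀) / (1 − p₀).
PS = (0.369 − 0.191) / (1 − 0.191) = 0.178 / 0.809 ≈ 0.2200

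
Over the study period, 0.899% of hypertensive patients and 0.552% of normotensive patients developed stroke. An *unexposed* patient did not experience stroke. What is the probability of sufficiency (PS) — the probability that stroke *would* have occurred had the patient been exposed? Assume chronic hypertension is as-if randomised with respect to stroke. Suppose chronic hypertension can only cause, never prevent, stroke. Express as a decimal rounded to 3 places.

PS ≈ 0.003

p₁ = 0.00899, p₀ = 0.00552.
Under exogeneity and monotonicity, PS = (p₁ − p₀) / (1 − p₀).
PS = (0.00899 − 0.00552) / (1 − 0.00552) = 0.00347 / 0.99448 ≈ 0.0035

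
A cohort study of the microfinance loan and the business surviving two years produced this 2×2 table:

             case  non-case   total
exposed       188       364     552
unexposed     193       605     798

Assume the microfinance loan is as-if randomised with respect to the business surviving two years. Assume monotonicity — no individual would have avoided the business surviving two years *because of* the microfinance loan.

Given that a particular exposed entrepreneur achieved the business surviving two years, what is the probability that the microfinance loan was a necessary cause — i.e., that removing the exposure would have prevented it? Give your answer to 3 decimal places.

p₁ = P(outcome | exposed) = 188/552 = 0.34058
p₀ = P(outcome | unexposed) = 193/798 = 0.24185
Under exogeneity and monotonicity, PN = (p₁ − p₀)/p₁.
PN = (0.34058 − 0.24185) / 0.34058 ≈ 0.2899

PN ≈ 0.290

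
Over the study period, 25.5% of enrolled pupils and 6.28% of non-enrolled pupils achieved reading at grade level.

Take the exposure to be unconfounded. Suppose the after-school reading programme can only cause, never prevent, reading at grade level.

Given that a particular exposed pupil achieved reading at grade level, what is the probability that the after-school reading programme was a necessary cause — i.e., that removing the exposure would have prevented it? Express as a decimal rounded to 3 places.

PN ≈ 0.754

p₁ = 0.255, p₀ = 0.0628.
Under exogeneity and monotonicity, PN = (p₁ − p₀) / p₁.
PN = (0.255 − 0.0628) / 0.255 = 0.1922 / 0.255 ≈ 0.7537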